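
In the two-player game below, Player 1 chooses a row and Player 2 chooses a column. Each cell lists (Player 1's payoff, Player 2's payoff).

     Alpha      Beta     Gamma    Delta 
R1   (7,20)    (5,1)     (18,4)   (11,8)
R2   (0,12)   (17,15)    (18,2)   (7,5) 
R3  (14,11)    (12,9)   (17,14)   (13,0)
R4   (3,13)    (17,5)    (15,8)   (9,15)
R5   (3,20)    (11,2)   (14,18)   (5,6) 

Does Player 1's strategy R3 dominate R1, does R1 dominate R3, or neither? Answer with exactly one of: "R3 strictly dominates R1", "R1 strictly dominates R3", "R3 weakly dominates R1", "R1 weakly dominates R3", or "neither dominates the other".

R3's payoffs vs R1's, by Player 2's action — Alpha: 14>7, Beta: 12>5, Gamma: 17<18, Delta: 13>11.
R3 does better at Alpha, Beta, Delta but worse at Gamma; neither strategy dominates the other.

neither dominates the other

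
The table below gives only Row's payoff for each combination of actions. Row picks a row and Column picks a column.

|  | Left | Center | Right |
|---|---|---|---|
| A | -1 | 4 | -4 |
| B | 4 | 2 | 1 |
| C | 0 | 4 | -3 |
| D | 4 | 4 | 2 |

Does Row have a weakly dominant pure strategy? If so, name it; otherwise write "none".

D vs A: Left: 4>-1, Center: 4=4, Right: 2>-4.
D vs B: Left: 4=4, Center: 4>2, Right: 2>1.
D vs C: Left: 4>0, Center: 4=4, Right: 2>-3.
D is at least as good as every other strategy against every opponent action, so it is weakly dominant.

D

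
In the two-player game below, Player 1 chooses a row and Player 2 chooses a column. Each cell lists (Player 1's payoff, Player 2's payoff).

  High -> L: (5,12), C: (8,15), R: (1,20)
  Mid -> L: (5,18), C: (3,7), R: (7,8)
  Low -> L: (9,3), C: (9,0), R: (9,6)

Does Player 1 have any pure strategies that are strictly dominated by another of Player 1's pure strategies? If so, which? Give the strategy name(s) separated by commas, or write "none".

High is strictly dominated by Low (L: 9>5, C: 9>8, R: 9>1).
Mid: dominated, since Low does at least as well everywhere (L: 9>5, C: 9>3, R: 9>7).
Low is not dominated — it holds its own against High at L (9>5); Mid at L (9>5).

High, Mid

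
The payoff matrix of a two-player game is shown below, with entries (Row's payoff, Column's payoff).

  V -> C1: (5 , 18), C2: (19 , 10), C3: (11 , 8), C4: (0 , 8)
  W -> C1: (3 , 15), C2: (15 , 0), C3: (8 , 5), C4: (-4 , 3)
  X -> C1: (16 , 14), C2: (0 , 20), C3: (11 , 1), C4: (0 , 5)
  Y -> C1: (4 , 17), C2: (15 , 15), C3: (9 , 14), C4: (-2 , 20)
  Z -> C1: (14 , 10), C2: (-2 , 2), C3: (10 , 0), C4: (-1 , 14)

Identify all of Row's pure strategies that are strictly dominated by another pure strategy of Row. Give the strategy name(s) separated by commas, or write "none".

V is not dominated — it holds its own against W at C1 (5>3); X at C2 (19>0); Y at C1 (5>4); Z at C2 (19>-2).
W: dominated, since V does at least as well everywhere (C1: 5>3, C2: 19>15, C3: 11>8, C4: 0>-4).
X is not dominated — it holds its own against V at C1 (16>5); W at C1 (16>3); Y at C1 (16>4); Z at C1 (16>14).
Y: dominated, since V does at least as well everywhere (C1: 5>4, C2: 19>15, C3: 11>9, C4: 0>-2).
Z: dominated, since X does at least as well everywhere (C1: 16>14, C2: 0>-2, C3: 11>10, C4: 0>-1).

W, Y, Z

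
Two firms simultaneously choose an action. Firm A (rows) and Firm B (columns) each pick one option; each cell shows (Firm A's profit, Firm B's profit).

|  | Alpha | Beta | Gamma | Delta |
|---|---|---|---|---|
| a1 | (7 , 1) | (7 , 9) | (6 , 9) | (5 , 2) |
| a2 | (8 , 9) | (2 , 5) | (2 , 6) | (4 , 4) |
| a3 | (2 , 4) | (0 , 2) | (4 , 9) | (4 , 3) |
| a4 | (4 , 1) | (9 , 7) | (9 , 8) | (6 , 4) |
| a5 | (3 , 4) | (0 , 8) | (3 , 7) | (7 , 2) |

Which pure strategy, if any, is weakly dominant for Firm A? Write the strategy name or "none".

a1 fails to dominate a2 at Alpha (7<8).
a2 fails to dominate a1 at Beta (2<7).
a3 fails to dominate a1 at Alpha (2<7).
a4 fails to dominate a1 at Alpha (4<7).
a5 fails to dominate a1 at Alpha (3<7).
No single strategy dominates all the others.

none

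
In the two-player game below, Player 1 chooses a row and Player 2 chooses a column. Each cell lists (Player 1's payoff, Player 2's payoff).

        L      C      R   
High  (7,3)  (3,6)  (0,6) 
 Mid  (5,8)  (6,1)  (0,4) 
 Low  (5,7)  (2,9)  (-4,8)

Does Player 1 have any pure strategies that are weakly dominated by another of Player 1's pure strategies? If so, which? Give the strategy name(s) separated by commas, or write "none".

Low

High is not dominated — it holds its own against Mid at L (7>5); Low at L (7>5).
Mid is not dominated — it holds its own against High at C (6>3); Low at C (6>2).
Low is weakly dominated by High (L: 7>5, C: 3>2, R: 0>-4).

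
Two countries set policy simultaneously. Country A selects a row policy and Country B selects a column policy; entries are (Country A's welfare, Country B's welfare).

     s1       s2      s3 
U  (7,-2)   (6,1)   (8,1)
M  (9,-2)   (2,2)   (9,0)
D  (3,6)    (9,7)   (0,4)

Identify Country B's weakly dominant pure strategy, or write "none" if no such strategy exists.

s2

s2 vs s1: U: 1>-2, M: 2>-2, D: 7>6.
s2 vs s3: U: 1=1, M: 2>0, D: 7>4.
s2 is at least as good as every other strategy against every opponent action, so it is weakly dominant.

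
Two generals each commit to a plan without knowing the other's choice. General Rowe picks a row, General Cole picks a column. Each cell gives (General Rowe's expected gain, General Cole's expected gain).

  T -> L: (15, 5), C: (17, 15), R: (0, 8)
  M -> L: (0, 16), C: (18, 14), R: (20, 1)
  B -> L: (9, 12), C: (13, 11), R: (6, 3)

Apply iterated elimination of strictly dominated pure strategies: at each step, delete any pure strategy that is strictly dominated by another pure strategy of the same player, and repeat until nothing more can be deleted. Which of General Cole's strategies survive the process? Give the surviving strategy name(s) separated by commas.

L, C

Column R is eliminated: C beats it against every remaining row (T: 15>8, M: 14>1, B: 11>3).
Row B is eliminated: T beats it against every remaining column (L: 15>9, C: 17>13).
Among the remaining strategies, none is strictly dominated by another pure strategy of the same player, so the elimination stops.
Surviving strategies — General Rowe: {T, M}; General Cole: {L, C}.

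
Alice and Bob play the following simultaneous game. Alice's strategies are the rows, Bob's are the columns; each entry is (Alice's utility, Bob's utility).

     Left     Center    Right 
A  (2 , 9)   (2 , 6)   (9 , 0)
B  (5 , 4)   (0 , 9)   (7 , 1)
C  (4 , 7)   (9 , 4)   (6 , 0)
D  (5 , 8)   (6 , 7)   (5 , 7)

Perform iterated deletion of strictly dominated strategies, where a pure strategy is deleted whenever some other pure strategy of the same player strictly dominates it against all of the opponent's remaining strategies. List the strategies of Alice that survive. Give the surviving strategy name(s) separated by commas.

For Bob, Left strictly dominates Right on the remaining rows (A: 9>0, B: 4>1, C: 7>0, D: 8>7); eliminate Right.
Row A is eliminated: C beats it against every remaining column (Left: 4>2, Center: 9>2).
Among the remaining strategies, none is strictly dominated by another pure strategy of the same player, so the elimination stops.
Surviving strategies — Alice: {B, C, D}; Bob: {Left, Center}.

B, C, D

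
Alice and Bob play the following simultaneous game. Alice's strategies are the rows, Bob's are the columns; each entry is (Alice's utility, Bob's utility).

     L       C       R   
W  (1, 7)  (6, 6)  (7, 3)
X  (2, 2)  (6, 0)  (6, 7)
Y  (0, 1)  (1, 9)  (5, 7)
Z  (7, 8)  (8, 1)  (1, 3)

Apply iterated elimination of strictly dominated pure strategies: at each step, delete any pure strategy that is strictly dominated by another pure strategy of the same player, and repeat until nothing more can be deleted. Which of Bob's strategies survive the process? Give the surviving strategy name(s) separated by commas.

L, R

Row Y is eliminated: W beats it against every remaining column (L: 1>0, C: 6>1, R: 7>5).
Column C is eliminated: L beats it against every remaining row (W: 7>6, X: 2>0, Z: 8>1).
Among the remaining strategies, none is strictly dominated by another pure strategy of the same player, so the elimination stops.
Surviving strategies — Alice: {W, X, Z}; Bob: {L, R}.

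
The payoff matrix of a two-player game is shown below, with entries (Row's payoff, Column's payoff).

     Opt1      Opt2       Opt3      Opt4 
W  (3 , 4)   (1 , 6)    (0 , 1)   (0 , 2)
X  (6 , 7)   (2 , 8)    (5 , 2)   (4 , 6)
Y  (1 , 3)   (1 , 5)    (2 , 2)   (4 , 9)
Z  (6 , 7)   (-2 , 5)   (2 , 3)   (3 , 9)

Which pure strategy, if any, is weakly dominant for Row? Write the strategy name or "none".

X vs W: Opt1: 6>3, Opt2: 2>1, Opt3: 5>0, Opt4: 4>0.
X vs Y: Opt1: 6>1, Opt2: 2>1, Opt3: 5>2, Opt4: 4=4.
X vs Z: Opt1: 6=6, Opt2: 2>-2, Opt3: 5>2, Opt4: 4>3.
X is at least as good as every other strategy against every opponent action, so it is weakly dominant.

X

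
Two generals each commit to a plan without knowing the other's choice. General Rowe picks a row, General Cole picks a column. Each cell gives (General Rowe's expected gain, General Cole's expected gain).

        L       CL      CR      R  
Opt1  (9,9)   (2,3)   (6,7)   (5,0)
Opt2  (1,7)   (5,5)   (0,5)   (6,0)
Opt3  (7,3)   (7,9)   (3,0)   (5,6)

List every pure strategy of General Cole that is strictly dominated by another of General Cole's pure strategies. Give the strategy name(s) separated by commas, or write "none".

L: no other strategy beats it everywhere (CL at Opt1 (9>3); CR at Opt1 (9>7); R at Opt1 (9>0)).
Nothing dominates CL: L at Opt3 (9>3); CR at Opt2 (5=5); R at Opt1 (3>0).
CR: dominated, since L does at least as well everywhere (Opt1: 9>7, Opt2: 7>5, Opt3: 3>0).
R is strictly dominated by CL (Opt1: 3>0, Opt2: 5>0, Opt3: 9>6).

CR, R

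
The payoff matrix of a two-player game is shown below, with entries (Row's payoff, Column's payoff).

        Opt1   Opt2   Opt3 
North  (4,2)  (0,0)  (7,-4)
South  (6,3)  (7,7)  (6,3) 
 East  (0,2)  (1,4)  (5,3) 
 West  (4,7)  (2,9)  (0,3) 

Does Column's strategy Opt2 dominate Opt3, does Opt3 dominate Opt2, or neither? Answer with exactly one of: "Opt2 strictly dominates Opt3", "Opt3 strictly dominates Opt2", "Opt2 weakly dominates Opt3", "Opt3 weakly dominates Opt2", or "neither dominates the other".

Opt2 strictly dominates Opt3

Opt2's payoffs vs Opt3's, by Row's action — North: 0>-4, South: 7>3, East: 4>3, West: 9>3.
Opt2 gives a strictly higher payoff against every action of Row, so Opt2 strictly dominates Opt3.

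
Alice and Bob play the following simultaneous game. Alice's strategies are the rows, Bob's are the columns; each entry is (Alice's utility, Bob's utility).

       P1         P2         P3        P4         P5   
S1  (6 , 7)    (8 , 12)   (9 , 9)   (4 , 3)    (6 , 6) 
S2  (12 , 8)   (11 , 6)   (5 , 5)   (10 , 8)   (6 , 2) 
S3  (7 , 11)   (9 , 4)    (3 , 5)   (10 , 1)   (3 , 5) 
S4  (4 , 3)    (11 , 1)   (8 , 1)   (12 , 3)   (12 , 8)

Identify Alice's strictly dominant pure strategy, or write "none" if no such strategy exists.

S1 fails to dominate S2 at P1 (6<12).
S2 fails to dominate S1 at P3 (5<9).
S3 fails to dominate S1 at P3 (3<9).
S4 fails to dominate S1 at P1 (4<6).
No single strategy dominates all the others.

none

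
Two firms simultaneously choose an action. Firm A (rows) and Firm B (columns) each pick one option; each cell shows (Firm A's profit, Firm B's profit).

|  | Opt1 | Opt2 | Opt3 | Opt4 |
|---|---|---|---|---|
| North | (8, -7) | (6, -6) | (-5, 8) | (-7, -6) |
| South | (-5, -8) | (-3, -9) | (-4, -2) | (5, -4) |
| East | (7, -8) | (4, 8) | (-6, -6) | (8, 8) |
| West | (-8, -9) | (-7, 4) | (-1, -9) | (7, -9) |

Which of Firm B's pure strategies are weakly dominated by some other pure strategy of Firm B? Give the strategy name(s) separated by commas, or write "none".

Opt1

Opt1: dominated, since Opt3 does at least as well everywhere (North: 8>-7, South: -2>-8, East: -6>-8, West: -9=-9).
Opt2 is not dominated — it holds its own against Opt1 at North (-6>-7); Opt3 at East (8>-6); Opt4 at West (4>-9).
Nothing dominates Opt3: Opt1 at North (8>-7); Opt2 at North (8>-6); Opt4 at North (8>-6).
Opt4: no other strategy beats it everywhere (Opt1 at North (-6>-7); Opt2 at South (-4>-9); Opt3 at East (8>-6)).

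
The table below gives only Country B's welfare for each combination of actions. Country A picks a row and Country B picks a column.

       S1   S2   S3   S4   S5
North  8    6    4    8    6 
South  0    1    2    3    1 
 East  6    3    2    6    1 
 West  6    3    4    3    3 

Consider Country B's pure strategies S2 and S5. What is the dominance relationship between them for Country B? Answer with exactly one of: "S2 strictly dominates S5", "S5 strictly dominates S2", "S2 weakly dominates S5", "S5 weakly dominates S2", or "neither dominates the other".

S2 weakly dominates S5

Compare S2 to S5 across every action of Country A: North: 6=6, South: 1=1, East: 3>1, West: 3=3.
S2 is at least as good everywhere and strictly better somewhere (tied only at North, South, West), so S2 weakly but not strictly dominates S5.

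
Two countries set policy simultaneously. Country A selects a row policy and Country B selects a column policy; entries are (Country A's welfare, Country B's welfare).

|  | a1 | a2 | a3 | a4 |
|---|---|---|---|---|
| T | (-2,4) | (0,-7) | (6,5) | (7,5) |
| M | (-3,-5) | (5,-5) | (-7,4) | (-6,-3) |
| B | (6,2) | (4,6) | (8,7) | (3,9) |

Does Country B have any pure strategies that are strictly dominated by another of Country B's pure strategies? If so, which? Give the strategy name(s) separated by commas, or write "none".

a1: dominated, since a3 does at least as well everywhere (T: 5>4, M: 4>-5, B: 7>2).
a2 is strictly dominated by a3 (T: 5>-7, M: 4>-5, B: 7>6).
a3 is not dominated — it holds its own against a1 at T (5>4); a2 at T (5>-7); a4 at T (5=5).
Nothing dominates a4: a1 at T (5>4); a2 at T (5>-7); a3 at T (5=5).

a1, a2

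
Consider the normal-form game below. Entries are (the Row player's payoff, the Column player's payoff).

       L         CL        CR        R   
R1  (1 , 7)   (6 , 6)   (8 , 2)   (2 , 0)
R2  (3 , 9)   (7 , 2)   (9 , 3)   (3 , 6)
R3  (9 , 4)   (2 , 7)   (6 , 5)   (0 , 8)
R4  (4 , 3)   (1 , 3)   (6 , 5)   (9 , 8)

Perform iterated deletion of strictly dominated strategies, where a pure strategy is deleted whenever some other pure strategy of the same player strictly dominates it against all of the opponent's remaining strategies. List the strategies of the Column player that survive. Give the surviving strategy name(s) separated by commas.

Row R1 is eliminated: R2 beats it against every remaining column (L: 3>1, CL: 7>6, CR: 9>8, R: 3>2).
The Column player's strategy CL is strictly dominated by R (R2: 6>2, R3: 8>7, R4: 8>3) and is removed.
The Column player's strategy CR is strictly dominated by R (R2: 6>3, R3: 8>5, R4: 8>5) and is removed.
Row R2 is eliminated: R4 beats it against every remaining column (L: 4>3, R: 9>3).
The Column player's strategy L is strictly dominated by R (R3: 8>4, R4: 8>3) and is removed.
Row R3 is eliminated: R4 beats it against every remaining column (R: 9>0).
Among the remaining strategies, none is strictly dominated by another pure strategy of the same player, so the elimination stops.
Surviving strategies — the Row player: {R4}; the Column player: {R}.

R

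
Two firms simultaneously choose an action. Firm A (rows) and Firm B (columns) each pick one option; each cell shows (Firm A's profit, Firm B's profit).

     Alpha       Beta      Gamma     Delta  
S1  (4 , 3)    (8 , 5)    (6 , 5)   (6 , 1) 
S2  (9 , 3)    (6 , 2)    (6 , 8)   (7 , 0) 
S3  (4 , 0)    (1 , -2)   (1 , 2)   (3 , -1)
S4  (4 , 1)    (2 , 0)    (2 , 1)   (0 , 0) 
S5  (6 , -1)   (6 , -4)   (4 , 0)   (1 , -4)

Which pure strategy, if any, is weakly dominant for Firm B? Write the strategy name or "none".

Gamma vs Alpha: S1: 5>3, S2: 8>3, S3: 2>0, S4: 1=1, S5: 0>-1.
Gamma vs Beta: S1: 5=5, S2: 8>2, S3: 2>-2, S4: 1>0, S5: 0>-4.
Gamma vs Delta: S1: 5>1, S2: 8>0, S3: 2>-1, S4: 1>0, S5: 0>-4.
Gamma is at least as good as every other strategy against every opponent action, so it is weakly dominant.

Gamma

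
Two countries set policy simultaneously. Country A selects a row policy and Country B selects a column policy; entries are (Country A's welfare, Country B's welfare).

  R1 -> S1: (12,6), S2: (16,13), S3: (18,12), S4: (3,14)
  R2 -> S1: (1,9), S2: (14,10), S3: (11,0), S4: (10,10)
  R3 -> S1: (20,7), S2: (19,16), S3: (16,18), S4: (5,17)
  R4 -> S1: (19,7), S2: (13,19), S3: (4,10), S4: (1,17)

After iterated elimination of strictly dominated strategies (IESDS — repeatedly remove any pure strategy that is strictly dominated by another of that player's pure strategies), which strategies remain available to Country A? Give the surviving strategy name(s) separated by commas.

R1, R2, R3

For Country A, R3 strictly dominates R4 on the remaining columns (S1: 20>19, S2: 19>13, S3: 16>4, S4: 5>1); eliminate R4.
Column S1 is eliminated: S2 beats it against every remaining row (R1: 13>6, R2: 10>9, R3: 16>7).
Among the remaining strategies, none is strictly dominated by another pure strategy of the same player, so the elimination stops.
Surviving strategies — Country A: {R1, R2, R3}; Country B: {S2, S3, S4}.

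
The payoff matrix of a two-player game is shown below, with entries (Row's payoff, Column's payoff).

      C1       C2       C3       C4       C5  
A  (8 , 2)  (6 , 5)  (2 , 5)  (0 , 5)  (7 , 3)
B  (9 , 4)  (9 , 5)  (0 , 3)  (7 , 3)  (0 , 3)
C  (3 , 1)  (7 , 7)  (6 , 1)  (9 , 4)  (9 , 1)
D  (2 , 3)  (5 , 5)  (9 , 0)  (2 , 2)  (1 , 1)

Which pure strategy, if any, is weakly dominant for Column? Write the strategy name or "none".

C2

C2 vs C1: A: 5>2, B: 5>4, C: 7>1, D: 5>3.
C2 vs C3: A: 5=5, B: 5>3, C: 7>1, D: 5>0.
C2 vs C4: A: 5=5, B: 5>3, C: 7>4, D: 5>2.
C2 vs C5: A: 5>3, B: 5>3, C: 7>1, D: 5>1.
C2 is at least as good as every other strategy against every opponent action, so it is weakly dominant.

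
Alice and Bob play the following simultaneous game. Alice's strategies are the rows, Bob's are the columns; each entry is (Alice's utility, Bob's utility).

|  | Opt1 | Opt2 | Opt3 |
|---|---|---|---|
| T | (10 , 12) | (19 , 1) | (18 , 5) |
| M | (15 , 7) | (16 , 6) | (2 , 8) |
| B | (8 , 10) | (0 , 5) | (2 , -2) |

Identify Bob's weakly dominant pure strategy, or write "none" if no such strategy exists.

Opt1 fails to dominate Opt3 at M (7<8).
Opt2 fails to dominate Opt1 at T (1<12).
Opt3 fails to dominate Opt1 at T (5<12).
No single strategy dominates all the others.

none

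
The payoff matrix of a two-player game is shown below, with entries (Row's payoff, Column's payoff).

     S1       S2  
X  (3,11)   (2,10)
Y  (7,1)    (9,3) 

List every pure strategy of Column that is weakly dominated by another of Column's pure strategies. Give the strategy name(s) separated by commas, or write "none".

S1 is not dominated — it holds its own against S2 at X (11>10).
S2 is not dominated — it holds its own against S1 at Y (3>1).

none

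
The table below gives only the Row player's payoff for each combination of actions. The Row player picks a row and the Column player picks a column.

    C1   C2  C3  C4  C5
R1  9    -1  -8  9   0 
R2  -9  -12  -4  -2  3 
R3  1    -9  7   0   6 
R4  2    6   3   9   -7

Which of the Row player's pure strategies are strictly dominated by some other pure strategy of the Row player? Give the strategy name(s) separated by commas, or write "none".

R2

Nothing dominates R1: R2 at C1 (9>-9); R3 at C1 (9>1); R4 at C1 (9>2).
R2 is strictly dominated by R3 (C1: 1>-9, C2: -9>-12, C3: 7>-4, C4: 0>-2, C5: 6>3).
R3 is not dominated — it holds its own against R1 at C3 (7>-8); R2 at C1 (1>-9); R4 at C3 (7>3).
Nothing dominates R4: R1 at C2 (6>-1); R2 at C1 (2>-9); R3 at C1 (2>1).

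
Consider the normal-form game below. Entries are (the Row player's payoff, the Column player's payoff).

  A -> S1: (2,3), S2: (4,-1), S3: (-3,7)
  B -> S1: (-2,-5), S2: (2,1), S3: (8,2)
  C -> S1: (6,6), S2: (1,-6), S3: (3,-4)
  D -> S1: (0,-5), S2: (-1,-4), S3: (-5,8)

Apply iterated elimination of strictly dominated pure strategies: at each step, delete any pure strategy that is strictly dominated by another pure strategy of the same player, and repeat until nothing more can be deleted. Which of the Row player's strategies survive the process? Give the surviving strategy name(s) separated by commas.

The Row player's strategy D is strictly dominated by A (S1: 2>0, S2: 4>-1, S3: -3>-5) and is removed.
Column S2 is eliminated: S3 beats it against every remaining row (A: 7>-1, B: 2>1, C: -4>-6).
For the Row player, C strictly dominates A on the remaining columns (S1: 6>2, S3: 3>-3); eliminate A.
Among the remaining strategies, none is strictly dominated by another pure strategy of the same player, so the elimination stops.
Surviving strategies — the Row player: {B, C}; the Column player: {S1, S3}.

B, C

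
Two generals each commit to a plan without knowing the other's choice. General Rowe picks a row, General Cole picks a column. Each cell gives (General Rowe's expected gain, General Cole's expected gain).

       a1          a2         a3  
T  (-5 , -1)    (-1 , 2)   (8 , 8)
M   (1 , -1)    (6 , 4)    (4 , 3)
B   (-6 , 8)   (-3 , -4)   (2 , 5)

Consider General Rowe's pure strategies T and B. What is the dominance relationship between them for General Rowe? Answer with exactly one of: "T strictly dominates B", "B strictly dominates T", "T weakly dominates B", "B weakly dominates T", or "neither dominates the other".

T's payoffs vs B's, by General Cole's action — a1: -5>-6, a2: -1>-3, a3: 8>2.
Every comparison favours T, so T strictly dominates B.

T strictly dominates B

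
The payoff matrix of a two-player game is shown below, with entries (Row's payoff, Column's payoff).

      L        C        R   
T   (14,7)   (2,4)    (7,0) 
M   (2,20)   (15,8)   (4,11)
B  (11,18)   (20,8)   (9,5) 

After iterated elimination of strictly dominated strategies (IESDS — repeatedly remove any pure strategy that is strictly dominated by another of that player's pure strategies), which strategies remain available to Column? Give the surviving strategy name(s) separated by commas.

L

For Row, B strictly dominates M on the remaining columns (L: 11>2, C: 20>15, R: 9>4); eliminate M.
For Column, L strictly dominates C on the remaining rows (T: 7>4, B: 18>8); eliminate C.
Column R is eliminated: L beats it against every remaining row (T: 7>0, B: 18>5).
Row's strategy B is strictly dominated by T (L: 14>11) and is removed.
Among the remaining strategies, none is strictly dominated by another pure strategy of the same player, so the elimination stops.
Surviving strategies — Row: {T}; Column: {L}.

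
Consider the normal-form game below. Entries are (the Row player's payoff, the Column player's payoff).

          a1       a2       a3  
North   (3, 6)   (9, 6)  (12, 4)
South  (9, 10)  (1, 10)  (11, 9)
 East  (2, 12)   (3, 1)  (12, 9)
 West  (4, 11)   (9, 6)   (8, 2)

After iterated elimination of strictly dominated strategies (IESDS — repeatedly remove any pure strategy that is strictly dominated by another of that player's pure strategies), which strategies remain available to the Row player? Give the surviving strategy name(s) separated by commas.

North, South, West

The Column player's strategy a3 is strictly dominated by a1 (North: 6>4, South: 10>9, East: 12>9, West: 11>2) and is removed.
For the Row player, North strictly dominates East on the remaining columns (a1: 3>2, a2: 9>3); eliminate East.
Among the remaining strategies, none is strictly dominated by another pure strategy of the same player, so the elimination stops.
Surviving strategies — the Row player: {North, South, West}; the Column player: {a1, a2}.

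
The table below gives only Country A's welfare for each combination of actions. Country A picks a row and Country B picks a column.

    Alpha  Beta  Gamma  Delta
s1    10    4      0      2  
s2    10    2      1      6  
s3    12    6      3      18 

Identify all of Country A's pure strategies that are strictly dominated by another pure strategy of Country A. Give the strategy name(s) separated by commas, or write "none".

s3 strictly dominates s1 — Alpha: 12>10, Beta: 6>4, Gamma: 3>0, Delta: 18>2.
s2: dominated, since s3 does at least as well everywhere (Alpha: 12>10, Beta: 6>2, Gamma: 3>1, Delta: 18>6).
s3: no other strategy beats it everywhere (s1 at Alpha (12>10); s2 at Alpha (12>10)).

s1, s2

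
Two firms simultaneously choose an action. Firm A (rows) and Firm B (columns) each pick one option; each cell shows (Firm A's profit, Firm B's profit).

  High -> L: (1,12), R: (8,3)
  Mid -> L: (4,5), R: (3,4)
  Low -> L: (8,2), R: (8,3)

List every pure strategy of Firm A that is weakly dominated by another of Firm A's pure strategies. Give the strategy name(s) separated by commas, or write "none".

High, Mid

Low weakly dominates High — L: 8>1, R: 8=8.
Mid: dominated, since Low does at least as well everywhere (L: 8>4, R: 8>3).
Nothing dominates Low: High at L (8>1); Mid at L (8>4).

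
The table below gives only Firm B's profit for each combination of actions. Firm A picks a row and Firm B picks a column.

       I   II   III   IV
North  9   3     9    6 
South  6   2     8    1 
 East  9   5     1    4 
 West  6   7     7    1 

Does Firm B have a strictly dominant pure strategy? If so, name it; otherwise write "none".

none

I fails to dominate II at West (6<7).
II fails to dominate I at North (3<9).
III fails to dominate I at North (9=9).
IV fails to dominate I at North (6<9).
No single strategy dominates all the others.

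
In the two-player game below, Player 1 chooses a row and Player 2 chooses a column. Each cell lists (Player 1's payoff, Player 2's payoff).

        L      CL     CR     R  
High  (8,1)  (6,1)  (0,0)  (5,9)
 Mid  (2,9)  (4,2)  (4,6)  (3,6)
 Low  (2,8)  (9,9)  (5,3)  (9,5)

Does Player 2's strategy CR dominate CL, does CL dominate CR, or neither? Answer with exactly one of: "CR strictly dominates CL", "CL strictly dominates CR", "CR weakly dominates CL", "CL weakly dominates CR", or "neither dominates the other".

neither dominates the other

Compare CR to CL across every action of Player 1: High: 0<1, Mid: 6>2, Low: 3<9.
CR does better at Mid but worse at High, Low; neither strategy dominates the other.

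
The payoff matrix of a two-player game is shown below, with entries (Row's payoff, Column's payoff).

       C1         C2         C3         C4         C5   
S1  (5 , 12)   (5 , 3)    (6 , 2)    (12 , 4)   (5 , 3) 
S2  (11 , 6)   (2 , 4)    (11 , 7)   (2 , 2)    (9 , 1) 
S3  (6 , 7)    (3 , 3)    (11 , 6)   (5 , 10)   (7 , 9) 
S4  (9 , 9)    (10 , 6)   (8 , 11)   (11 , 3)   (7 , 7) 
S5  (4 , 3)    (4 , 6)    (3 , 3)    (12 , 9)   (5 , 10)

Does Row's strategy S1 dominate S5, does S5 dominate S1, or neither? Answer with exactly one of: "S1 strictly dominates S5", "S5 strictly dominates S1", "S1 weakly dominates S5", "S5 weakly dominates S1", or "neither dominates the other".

S1 weakly dominates S5

S1's payoffs vs S5's, by Column's action — C1: 5>4, C2: 5>4, C3: 6>3, C4: 12=12, C5: 5=5.
S1 is at least as good everywhere and strictly better somewhere (tied only at C4, C5), so S1 weakly but not strictly dominates S5.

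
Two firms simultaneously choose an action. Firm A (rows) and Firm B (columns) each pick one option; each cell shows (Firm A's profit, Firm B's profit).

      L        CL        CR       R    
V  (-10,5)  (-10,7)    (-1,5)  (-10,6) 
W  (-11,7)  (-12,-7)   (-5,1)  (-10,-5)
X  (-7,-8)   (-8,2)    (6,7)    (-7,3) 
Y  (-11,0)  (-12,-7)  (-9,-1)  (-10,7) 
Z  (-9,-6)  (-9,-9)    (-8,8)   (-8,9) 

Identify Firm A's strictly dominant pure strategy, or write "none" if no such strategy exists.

X

X vs V: L: -7>-10, CL: -8>-10, CR: 6>-1, R: -7>-10.
X vs W: L: -7>-11, CL: -8>-12, CR: 6>-5, R: -7>-10.
X vs Y: L: -7>-11, CL: -8>-12, CR: 6>-9, R: -7>-10.
X vs Z: L: -7>-9, CL: -8>-9, CR: 6>-8, R: -7>-8.
X strictly beats every other strategy against every opponent action, so it is strictly dominant.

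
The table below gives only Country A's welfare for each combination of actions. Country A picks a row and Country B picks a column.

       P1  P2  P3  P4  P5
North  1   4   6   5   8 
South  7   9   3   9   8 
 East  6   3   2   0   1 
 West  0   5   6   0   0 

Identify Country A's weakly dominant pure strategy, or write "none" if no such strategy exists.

none

North fails to dominate South at P1 (1<7).
South fails to dominate North at P3 (3<6).
East fails to dominate North at P2 (3<4).
West fails to dominate North at P1 (0<1).
No single strategy dominates all the others.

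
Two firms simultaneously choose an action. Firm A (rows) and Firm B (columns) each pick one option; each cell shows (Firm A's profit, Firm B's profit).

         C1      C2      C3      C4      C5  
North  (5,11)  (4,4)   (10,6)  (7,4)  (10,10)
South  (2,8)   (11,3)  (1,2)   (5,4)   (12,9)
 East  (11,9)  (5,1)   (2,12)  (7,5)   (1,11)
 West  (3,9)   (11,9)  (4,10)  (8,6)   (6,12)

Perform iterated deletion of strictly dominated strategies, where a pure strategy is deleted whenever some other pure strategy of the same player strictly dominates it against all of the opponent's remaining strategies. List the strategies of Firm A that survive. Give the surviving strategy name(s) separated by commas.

For Firm B, C5 strictly dominates C2 on the remaining rows (North: 10>4, South: 9>3, East: 11>1, West: 12>9); eliminate C2.
Column C4 is eliminated: C1 beats it against every remaining row (North: 11>4, South: 8>4, East: 9>5, West: 9>6).
For Firm A, North strictly dominates West on the remaining columns (C1: 5>3, C3: 10>4, C5: 10>6); eliminate West.
Among the remaining strategies, none is strictly dominated by another pure strategy of the same player, so the elimination stops.
Surviving strategies — Firm A: {North, South, East}; Firm B: {C1, C3, C5}.

North, South, East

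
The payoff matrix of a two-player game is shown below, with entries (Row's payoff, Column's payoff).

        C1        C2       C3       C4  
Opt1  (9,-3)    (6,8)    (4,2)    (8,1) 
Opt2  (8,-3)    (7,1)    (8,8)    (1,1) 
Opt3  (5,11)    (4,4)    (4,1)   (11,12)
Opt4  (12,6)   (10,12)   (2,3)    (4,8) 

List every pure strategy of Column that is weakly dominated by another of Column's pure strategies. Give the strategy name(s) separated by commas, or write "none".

C1: dominated, since C4 does at least as well everywhere (Opt1: 1>-3, Opt2: 1>-3, Opt3: 12>11, Opt4: 8>6).
C2 is not dominated — it holds its own against C1 at Opt1 (8>-3); C3 at Opt1 (8>2); C4 at Opt1 (8>1).
C3 is not dominated — it holds its own against C1 at Opt1 (2>-3); C2 at Opt2 (8>1); C4 at Opt1 (2>1).
C4: no other strategy beats it everywhere (C1 at Opt1 (1>-3); C2 at Opt3 (12>4); C3 at Opt3 (12>1)).

C1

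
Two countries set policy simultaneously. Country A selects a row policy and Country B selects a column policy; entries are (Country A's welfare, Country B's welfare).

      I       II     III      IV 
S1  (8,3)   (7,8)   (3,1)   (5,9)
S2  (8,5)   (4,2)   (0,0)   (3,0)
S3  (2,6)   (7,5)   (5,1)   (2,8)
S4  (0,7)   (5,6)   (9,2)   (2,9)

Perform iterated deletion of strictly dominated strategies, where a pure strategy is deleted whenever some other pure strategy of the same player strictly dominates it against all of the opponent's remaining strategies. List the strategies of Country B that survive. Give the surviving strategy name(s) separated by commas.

I, II, IV

Country B's strategy III is strictly dominated by I (S1: 3>1, S2: 5>0, S3: 6>1, S4: 7>2) and is removed.
Row S4 is eliminated: S1 beats it against every remaining column (I: 8>0, II: 7>5, IV: 5>2).
Among the remaining strategies, none is strictly dominated by another pure strategy of the same player, so the elimination stops.
Surviving strategies — Country A: {S1, S2, S3}; Country B: {I, II, IV}.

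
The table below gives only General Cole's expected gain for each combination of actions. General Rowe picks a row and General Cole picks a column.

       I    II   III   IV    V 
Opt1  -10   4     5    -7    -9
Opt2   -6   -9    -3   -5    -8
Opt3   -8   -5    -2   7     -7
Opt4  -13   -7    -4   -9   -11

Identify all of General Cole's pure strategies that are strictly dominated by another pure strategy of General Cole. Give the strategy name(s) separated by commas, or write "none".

III strictly dominates I — Opt1: 5>-10, Opt2: -3>-6, Opt3: -2>-8, Opt4: -4>-13.
II is strictly dominated by III (Opt1: 5>4, Opt2: -3>-9, Opt3: -2>-5, Opt4: -4>-7).
III is not dominated — it holds its own against I at Opt1 (5>-10); II at Opt1 (5>4); IV at Opt1 (5>-7); V at Opt1 (5>-9).
IV is not dominated — it holds its own against I at Opt1 (-7>-10); II at Opt2 (-5>-9); III at Opt3 (7>-2); V at Opt1 (-7>-9).
V is strictly dominated by III (Opt1: 5>-9, Opt2: -3>-8, Opt3: -2>-7, Opt4: -4>-11).

I, II, V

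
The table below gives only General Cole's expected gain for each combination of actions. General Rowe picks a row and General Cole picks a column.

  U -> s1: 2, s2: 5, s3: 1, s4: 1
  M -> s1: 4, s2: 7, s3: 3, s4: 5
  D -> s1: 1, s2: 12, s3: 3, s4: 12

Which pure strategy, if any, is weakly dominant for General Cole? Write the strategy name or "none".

s2 vs s1: U: 5>2, M: 7>4, D: 12>1.
s2 vs s3: U: 5>1, M: 7>3, D: 12>3.
s2 vs s4: U: 5>1, M: 7>5, D: 12=12.
s2 is at least as good as every other strategy against every opponent action, so it is weakly dominant.

s2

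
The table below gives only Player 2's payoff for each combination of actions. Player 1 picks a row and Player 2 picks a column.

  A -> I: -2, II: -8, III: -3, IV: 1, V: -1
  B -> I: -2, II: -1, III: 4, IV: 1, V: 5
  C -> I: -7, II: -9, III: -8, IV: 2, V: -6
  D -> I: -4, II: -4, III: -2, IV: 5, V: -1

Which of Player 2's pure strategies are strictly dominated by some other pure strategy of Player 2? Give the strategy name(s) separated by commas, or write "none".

I, II, III

I is strictly dominated by IV (A: 1>-2, B: 1>-2, C: 2>-7, D: 5>-4).
III strictly dominates II — A: -3>-8, B: 4>-1, C: -8>-9, D: -2>-4.
III: dominated, since V does at least as well everywhere (A: -1>-3, B: 5>4, C: -6>-8, D: -1>-2).
IV: no other strategy beats it everywhere (I at A (1>-2); II at A (1>-8); III at A (1>-3); V at A (1>-1)).
Nothing dominates V: I at A (-1>-2); II at A (-1>-8); III at A (-1>-3); IV at B (5>1).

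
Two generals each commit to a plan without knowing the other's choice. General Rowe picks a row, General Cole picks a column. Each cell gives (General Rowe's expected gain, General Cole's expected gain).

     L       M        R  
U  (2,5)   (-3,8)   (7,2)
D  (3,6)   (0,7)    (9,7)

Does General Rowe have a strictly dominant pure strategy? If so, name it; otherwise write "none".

D

D vs U: L: 3>2, M: 0>-3, R: 9>7.
D strictly beats every other strategy against every opponent action, so it is strictly dominant.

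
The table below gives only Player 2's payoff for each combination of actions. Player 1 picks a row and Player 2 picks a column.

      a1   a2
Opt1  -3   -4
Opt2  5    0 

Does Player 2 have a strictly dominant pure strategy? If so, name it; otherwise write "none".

a1

a1 vs a2: Opt1: -3>-4, Opt2: 5>0.
a1 strictly beats every other strategy against every opponent action, so it is strictly dominant.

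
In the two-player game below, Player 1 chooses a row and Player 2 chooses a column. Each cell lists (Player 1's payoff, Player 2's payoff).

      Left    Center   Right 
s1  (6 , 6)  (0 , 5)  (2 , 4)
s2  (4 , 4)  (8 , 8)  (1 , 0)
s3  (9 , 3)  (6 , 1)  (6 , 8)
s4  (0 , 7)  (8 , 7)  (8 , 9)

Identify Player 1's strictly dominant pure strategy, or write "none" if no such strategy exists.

s1 fails to dominate s2 at Center (0<8).
s2 fails to dominate s1 at Left (4<6).
s3 fails to dominate s2 at Center (6<8).
s4 fails to dominate s1 at Left (0<6).
No single strategy dominates all the others.

none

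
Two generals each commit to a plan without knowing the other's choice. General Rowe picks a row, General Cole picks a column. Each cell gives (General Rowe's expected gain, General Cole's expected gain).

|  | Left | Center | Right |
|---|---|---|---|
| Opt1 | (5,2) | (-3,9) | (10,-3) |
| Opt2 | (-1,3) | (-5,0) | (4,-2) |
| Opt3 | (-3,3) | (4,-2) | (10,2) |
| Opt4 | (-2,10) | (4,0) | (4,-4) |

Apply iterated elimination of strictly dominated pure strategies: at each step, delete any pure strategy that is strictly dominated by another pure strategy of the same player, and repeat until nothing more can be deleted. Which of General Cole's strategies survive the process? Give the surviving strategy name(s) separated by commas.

General Rowe's strategy Opt2 is strictly dominated by Opt1 (Left: 5>-1, Center: -3>-5, Right: 10>4) and is removed.
For General Cole, Left strictly dominates Right on the remaining rows (Opt1: 2>-3, Opt3: 3>2, Opt4: 10>-4); eliminate Right.
Among the remaining strategies, none is strictly dominated by another pure strategy of the same player, so the elimination stops.
Surviving strategies — General Rowe: {Opt1, Opt3, Opt4}; General Cole: {Left, Center}.

Left, Center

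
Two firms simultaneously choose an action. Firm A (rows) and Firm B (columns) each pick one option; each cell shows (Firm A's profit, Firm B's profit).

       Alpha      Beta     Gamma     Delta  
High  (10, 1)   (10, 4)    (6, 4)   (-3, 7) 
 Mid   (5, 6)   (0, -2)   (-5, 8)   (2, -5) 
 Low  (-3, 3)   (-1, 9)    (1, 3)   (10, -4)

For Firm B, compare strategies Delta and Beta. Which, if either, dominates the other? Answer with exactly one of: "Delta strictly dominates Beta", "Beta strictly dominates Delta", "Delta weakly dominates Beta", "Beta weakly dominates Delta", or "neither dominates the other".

neither dominates the other

Delta's payoffs vs Beta's, by Firm A's action — High: 7>4, Mid: -5<-2, Low: -4<9.
Delta does better at High but worse at Mid, Low; neither strategy dominates the other.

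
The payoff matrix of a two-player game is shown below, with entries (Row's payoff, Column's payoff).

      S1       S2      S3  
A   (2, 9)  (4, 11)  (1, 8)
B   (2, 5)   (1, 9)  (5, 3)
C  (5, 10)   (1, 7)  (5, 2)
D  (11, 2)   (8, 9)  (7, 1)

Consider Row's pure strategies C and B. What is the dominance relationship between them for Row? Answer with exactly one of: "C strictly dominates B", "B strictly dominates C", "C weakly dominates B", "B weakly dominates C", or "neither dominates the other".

C weakly dominates B

Compare C to B across each choice by Column: S1: 5>2, S2: 1=1, S3: 5=5.
C is at least as good everywhere and strictly better somewhere (tied only at S2, S3), so C weakly but not strictly dominates B.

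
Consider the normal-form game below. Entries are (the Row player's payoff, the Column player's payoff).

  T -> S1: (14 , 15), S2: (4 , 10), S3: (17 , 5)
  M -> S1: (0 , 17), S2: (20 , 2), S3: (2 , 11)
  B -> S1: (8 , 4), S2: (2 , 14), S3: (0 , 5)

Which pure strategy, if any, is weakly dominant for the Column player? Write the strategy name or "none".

none

S1 fails to dominate S2 at B (4<14).
S2 fails to dominate S1 at T (10<15).
S3 fails to dominate S1 at T (5<15).
No single strategy dominates all the others.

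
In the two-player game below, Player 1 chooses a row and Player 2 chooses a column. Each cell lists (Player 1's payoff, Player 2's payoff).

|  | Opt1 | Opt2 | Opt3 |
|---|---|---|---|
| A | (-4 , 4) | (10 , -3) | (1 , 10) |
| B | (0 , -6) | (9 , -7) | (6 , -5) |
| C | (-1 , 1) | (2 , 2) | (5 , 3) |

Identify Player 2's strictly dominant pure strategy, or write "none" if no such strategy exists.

Opt3

Opt3 vs Opt1: A: 10>4, B: -5>-6, C: 3>1.
Opt3 vs Opt2: A: 10>-3, B: -5>-7, C: 3>2.
Opt3 strictly beats every other strategy against every opponent action, so it is strictly dominant.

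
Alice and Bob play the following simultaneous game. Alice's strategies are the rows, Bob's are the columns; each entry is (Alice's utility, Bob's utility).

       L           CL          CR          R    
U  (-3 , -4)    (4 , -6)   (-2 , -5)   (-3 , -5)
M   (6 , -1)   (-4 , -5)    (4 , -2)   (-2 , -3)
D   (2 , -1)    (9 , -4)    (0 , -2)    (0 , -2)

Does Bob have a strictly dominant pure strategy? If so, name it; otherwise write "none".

L vs CL: U: -4>-6, M: -1>-5, D: -1>-4.
L vs CR: U: -4>-5, M: -1>-2, D: -1>-2.
L vs R: U: -4>-5, M: -1>-3, D: -1>-2.
L strictly beats every other strategy against every opponent action, so it is strictly dominant.

L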